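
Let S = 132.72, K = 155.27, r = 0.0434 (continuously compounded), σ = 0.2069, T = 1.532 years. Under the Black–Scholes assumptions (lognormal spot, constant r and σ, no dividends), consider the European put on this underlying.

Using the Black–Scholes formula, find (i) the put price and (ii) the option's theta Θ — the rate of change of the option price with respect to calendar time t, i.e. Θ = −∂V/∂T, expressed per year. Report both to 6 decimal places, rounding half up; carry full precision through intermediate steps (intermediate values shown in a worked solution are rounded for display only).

σ√T = 0.2069·√1.532 = 0.256088
d₁ = (ln(S/K) + (r+σ²/2)T) / (σ√T) = (ln(132.72/155.27) + (0.0434+0.2069²/2)·1.532) / 0.256088 = (-0.156924 + 0.099279) / 0.256088 = -0.225096
d₂ = d₁ − σ√T = -0.225096 − 0.256088 = -0.481184
e^{−rT} = e^{−0.0434·1.532} = 0.935673
N(−d₁) = 0.589048,  N(−d₂) = 0.684807
Put price V = K·e^{−rT}·N(−d₂) − S·N(−d₁) = 99.490174 − 78.178410 = 21.311764
φ(d₁) = (1/√(2π))·e^{−d₁²/2} = 0.388962
Θ = −S·φ(d₁)·σ/(2√T) + r·K·e^{−rT}·N(−d₂) = −4.314645 + 4.317874 = 0.003228

price = 21.311764
Θ = 0.003228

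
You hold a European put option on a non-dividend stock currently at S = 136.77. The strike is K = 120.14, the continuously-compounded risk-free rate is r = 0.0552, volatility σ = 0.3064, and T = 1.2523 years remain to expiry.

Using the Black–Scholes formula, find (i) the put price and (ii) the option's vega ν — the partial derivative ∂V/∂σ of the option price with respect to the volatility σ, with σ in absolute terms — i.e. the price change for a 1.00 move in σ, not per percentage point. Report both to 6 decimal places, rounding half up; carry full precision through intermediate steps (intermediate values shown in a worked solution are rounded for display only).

σ√T = 0.3064·√1.2523 = 0.342881
d₁ = (ln(S/K) + (r+σ²/2)T) / (σ√T) = (ln(136.77/120.14) + (0.0552+0.3064²/2)·1.2523) / 0.342881 = (0.129643 + 0.127911) / 0.342881 = 0.751146
d₂ = d₁ − σ√T = 0.751146 − 0.342881 = 0.408266
e^{−rT} = e^{−0.0552·1.2523} = 0.933208
N(−d₁) = 0.226282,  N(−d₂) = 0.341539
Put price V = K·e^{−rT}·N(−d₂) − S·N(−d₁) = 38.291902 − 30.948636 = 7.343266
φ(d₁) = (1/√(2π))·e^{−d₁²/2} = 0.300878
ν = S·φ(d₁)·√T = 46.050692

price = 7.343266
ν = 46.050692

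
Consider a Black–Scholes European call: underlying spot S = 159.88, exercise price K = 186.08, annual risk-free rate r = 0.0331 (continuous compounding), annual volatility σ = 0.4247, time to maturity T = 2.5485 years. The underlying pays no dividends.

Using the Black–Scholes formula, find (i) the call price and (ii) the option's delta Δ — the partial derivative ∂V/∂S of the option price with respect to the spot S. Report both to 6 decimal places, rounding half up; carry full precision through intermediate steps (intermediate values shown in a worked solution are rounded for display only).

price = 38.544258
Δ = 0.594675

σ√T = 0.4247·√2.5485 = 0.677992
d₁ = (ln(S/K) + (r+σ²/2)T) / (σ√T) = (ln(159.88/186.08) + (0.0331+0.4247²/2)·2.5485) / 0.677992 = (-0.151753 + 0.314192) / 0.677992 = 0.239588
d₂ = d₁ − σ√T = 0.239588 − 0.677992 = -0.438404
e^{−rT} = e^{−0.0331·2.5485} = 0.919105
N(d₁) = 0.594675,  N(d₂) = 0.330547
Call price V = S·N(d₁) − K·e^{−rT}·N(d₂) = 95.076668 − 56.532411 = 38.544258
Δ = N(d₁) = 0.594675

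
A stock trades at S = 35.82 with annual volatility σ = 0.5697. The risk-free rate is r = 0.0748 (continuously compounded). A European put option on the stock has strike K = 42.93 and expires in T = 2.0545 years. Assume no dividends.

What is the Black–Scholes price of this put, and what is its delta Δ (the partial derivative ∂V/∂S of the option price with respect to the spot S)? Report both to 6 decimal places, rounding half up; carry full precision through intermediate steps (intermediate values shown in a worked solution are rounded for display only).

price = 12.013806
Δ = -0.353923

σ√T = 0.5697·√2.0545 = 0.816581
d₁ = (ln(S/K) + (r+σ²/2)T) / (σ√T) = (ln(35.82/42.93) + (0.0748+0.5697²/2)·2.0545) / 0.816581 = (-0.181064 + 0.487079) / 0.816581 = 0.374751
d₂ = d₁ − σ√T = 0.374751 − 0.816581 = -0.441830
e^{−rT} = e^{−0.0748·2.0545} = 0.857549
N(−d₁) = 0.353923,  N(−d₂) = 0.670694
Put price V = K·e^{−rT}·N(−d₂) − S·N(−d₁) = 24.691325 − 12.677518 = 12.013806
Δ = −N(−d₁) = -0.353923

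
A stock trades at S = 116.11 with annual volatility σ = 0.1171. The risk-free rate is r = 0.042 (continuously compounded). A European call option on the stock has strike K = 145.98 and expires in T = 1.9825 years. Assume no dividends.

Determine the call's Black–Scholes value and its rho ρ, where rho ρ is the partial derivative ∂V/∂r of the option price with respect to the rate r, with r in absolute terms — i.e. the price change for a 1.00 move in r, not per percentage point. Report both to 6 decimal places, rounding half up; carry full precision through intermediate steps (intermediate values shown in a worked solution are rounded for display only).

σ√T = 0.1171·√1.9825 = 0.164878
d₁ = (ln(S/K) + (r+σ²/2)T) / (σ√T) = (ln(116.11/145.98) + (0.042+0.1171²/2)·1.9825) / 0.164878 = (-0.228932 + 0.096857) / 0.164878 = -0.801040
d₂ = d₁ − σ√T = -0.801040 − 0.164878 = -0.965919
e^{−rT} = e^{−0.042·1.9825} = 0.920107
N(d₁) = 0.211554,  N(d₂) = 0.167042
Call price V = S·N(d₁) − K·e^{−rT}·N(d₂) = 24.563549 − 22.436681 = 2.126868
ρ = K·T·e^{−rT}·N(d₂) = 44.480720

price = 2.126868
ρ = 44.480720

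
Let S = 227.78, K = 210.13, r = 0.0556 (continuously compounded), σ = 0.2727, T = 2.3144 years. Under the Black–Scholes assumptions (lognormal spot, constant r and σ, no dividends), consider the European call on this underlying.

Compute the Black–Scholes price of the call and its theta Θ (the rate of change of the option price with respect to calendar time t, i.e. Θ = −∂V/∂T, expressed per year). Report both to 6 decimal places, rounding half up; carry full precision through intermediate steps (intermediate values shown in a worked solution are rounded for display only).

price = 59.553277
Θ = -12.657202

σ√T = 0.2727·√2.3144 = 0.414863
d₁ = (ln(S/K) + (r+σ²/2)T) / (σ√T) = (ln(227.78/210.13) + (0.0556+0.2727²/2)·2.3144) / 0.414863 = (0.080654 + 0.214736) / 0.414863 = 0.712019
d₂ = d₁ − σ√T = 0.712019 − 0.414863 = 0.297156
e^{−rT} = e^{−0.0556·2.3144} = 0.879255
N(d₁) = 0.761773,  N(d₂) = 0.616826
Call price V = S·N(d₁) − K·e^{−rT}·N(d₂) = 173.516753 − 113.963476 = 59.553277
φ(d₁) = (1/√(2π))·e^{−d₁²/2} = 0.309616
Θ = −S·φ(d₁)·σ/(2√T) − r·K·e^{−rT}·N(d₂) = −6.320832 − 6.336369 = -12.657202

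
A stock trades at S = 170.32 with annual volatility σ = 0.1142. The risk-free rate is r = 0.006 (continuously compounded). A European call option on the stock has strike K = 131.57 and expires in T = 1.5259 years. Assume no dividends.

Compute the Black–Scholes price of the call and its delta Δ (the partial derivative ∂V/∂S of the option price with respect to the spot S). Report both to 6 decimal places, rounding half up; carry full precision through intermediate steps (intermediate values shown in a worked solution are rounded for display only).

σ√T = 0.1142·√1.5259 = 0.141068
d₁ = (ln(S/K) + (r+σ²/2)T) / (σ√T) = (ln(170.32/131.57) + (0.006+0.1142²/2)·1.5259) / 0.141068 = (0.258140 + 0.019106) / 0.141068 = 1.965330
d₂ = d₁ − σ√T = 1.965330 − 0.141068 = 1.824261
e^{−rT} = e^{−0.006·1.5259} = 0.990886
N(d₁) = 0.975312,  N(d₂) = 0.965944
Call price V = S·N(d₁) − K·e^{−rT}·N(d₂) = 166.115131 − 125.930972 = 40.184159
Δ = N(d₁) = 0.975312

price = 40.184159
Δ = 0.975312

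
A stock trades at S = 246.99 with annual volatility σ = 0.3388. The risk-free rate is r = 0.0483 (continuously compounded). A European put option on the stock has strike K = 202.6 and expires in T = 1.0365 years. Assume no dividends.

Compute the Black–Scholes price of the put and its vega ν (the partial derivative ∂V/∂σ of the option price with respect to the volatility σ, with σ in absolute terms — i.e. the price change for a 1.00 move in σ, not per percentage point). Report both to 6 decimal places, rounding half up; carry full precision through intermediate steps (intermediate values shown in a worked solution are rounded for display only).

price = 10.313470
ν = 67.392241

σ√T = 0.3388·√1.0365 = 0.344928
d₁ = (ln(S/K) + (r+σ²/2)T) / (σ√T) = (ln(246.99/202.6) + (0.0483+0.3388²/2)·1.0365) / 0.344928 = (0.198114 + 0.109551) / 0.344928 = 0.891969
d₂ = d₁ − σ√T = 0.891969 − 0.344928 = 0.547041
e^{−rT} = e^{−0.0483·1.0365} = 0.951170
N(−d₁) = 0.186205,  N(−d₂) = 0.292175
Put price V = K·e^{−rT}·N(−d₂) − S·N(−d₁) = 56.304195 − 45.990725 = 10.313470
φ(d₁) = (1/√(2π))·e^{−d₁²/2} = 0.268007
ν = S·φ(d₁)·√T = 67.392241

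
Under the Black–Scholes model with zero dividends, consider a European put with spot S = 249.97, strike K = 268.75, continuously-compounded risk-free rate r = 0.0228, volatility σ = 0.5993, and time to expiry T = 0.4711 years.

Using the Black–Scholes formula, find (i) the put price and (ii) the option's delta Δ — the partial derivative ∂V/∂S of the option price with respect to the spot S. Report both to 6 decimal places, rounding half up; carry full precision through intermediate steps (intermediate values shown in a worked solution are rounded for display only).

price = 50.448617
Δ = -0.477801

σ√T = 0.5993·√0.4711 = 0.411340
d₁ = (ln(S/K) + (r+σ²/2)T) / (σ√T) = (ln(249.97/268.75) + (0.0228+0.5993²/2)·0.4711) / 0.411340 = (-0.072441 + 0.095341) / 0.411340 = 0.055673
d₂ = d₁ − σ√T = 0.055673 − 0.411340 = -0.355667
e^{−rT} = e^{−0.0228·0.4711} = 0.989316
N(−d₁) = 0.477801,  N(−d₂) = 0.638955
Put price V = K·e^{−rT}·N(−d₂) − S·N(−d₁) = 169.884538 − 119.435921 = 50.448617
Δ = −N(−d₁) = -0.477801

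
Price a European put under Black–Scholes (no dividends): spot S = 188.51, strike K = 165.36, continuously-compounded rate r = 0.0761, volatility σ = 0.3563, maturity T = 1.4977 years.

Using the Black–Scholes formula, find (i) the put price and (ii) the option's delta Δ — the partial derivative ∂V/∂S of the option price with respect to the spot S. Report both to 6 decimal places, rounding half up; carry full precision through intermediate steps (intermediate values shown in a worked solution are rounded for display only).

σ√T = 0.3563·√1.4977 = 0.436042
d₁ = (ln(S/K) + (r+σ²/2)T) / (σ√T) = (ln(188.51/165.36) + (0.0761+0.3563²/2)·1.4977) / 0.436042 = (0.131026 + 0.209041) / 0.436042 = 0.779896
d₂ = d₁ − σ√T = 0.779896 − 0.436042 = 0.343854
e^{−rT} = e^{−0.0761·1.4977} = 0.892280
N(−d₁) = 0.217726,  N(−d₂) = 0.365478
Put price V = K·e^{−rT}·N(−d₂) − S·N(−d₁) = 53.925350 − 41.043532 = 12.881818
Δ = −N(−d₁) = -0.217726

price = 12.881818
Δ = -0.217726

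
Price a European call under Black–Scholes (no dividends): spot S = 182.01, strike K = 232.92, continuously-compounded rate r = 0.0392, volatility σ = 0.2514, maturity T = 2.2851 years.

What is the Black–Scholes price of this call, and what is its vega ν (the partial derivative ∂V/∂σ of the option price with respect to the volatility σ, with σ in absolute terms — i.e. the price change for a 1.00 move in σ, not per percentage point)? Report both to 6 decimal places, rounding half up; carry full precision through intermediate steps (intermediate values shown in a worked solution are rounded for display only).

price = 16.754870
ν = 107.061681

σ√T = 0.2514·√2.2851 = 0.380030
d₁ = (ln(S/K) + (r+σ²/2)T) / (σ√T) = (ln(182.01/232.92) + (0.0392+0.2514²/2)·2.2851) / 0.380030 = (-0.246633 + 0.161787) / 0.380030 = -0.223262
d₂ = d₁ − σ√T = -0.223262 − 0.380030 = -0.603292
e^{−rT} = e^{−0.0392·2.2851} = 0.914319
N(d₁) = 0.411666,  N(d₂) = 0.273157
Call price V = S·N(d₁) − K·e^{−rT}·N(d₂) = 74.927322 − 58.172452 = 16.754870
φ(d₁) = (1/√(2π))·e^{−d₁²/2} = 0.389122
ν = S·φ(d₁)·√T = 107.061681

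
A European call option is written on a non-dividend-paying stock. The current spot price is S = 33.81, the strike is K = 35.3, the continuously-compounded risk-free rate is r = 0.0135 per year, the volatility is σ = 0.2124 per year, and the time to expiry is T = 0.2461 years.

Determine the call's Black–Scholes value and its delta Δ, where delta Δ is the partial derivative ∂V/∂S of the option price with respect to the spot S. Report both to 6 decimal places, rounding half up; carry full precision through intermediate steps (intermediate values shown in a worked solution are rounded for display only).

σ√T = 0.2124·√0.2461 = 0.105368
d₁ = (ln(S/K) + (r+σ²/2)T) / (σ√T) = (ln(33.81/35.3) + (0.0135+0.2124²/2)·0.2461) / 0.105368 = (-0.043126 + 0.008874) / 0.105368 = -0.325076
d₂ = d₁ − σ√T = -0.325076 − 0.105368 = -0.430445
e^{−rT} = e^{−0.0135·0.2461} = 0.996683
N(d₁) = 0.372562,  N(d₂) = 0.333436
Call price V = S·N(d₁) − K·e^{−rT}·N(d₂) = 12.596312 − 11.731256 = 0.865056
Δ = N(d₁) = 0.372562

price = 0.865056
Δ = 0.372562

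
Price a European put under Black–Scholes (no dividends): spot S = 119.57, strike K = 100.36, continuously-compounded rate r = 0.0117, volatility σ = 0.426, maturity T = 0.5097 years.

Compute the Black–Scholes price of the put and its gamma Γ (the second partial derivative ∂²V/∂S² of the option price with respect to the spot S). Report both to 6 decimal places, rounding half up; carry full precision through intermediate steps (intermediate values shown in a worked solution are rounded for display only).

price = 5.609346
Γ = 0.008296

σ√T = 0.426·√0.5097 = 0.304135
d₁ = (ln(S/K) + (r+σ²/2)T) / (σ√T) = (ln(119.57/100.36) + (0.0117+0.426²/2)·0.5097) / 0.304135 = (0.175138 + 0.052213) / 0.304135 = 0.747532
d₂ = d₁ − σ√T = 0.747532 − 0.304135 = 0.443397
e^{−rT} = e^{−0.0117·0.5097} = 0.994054
N(−d₁) = 0.227371,  N(−d₂) = 0.328739
Put price V = K·e^{−rT}·N(−d₂) − S·N(−d₁) = 32.796127 − 27.186782 = 5.609346
φ(d₁) = (1/√(2π))·e^{−d₁²/2} = 0.301694
Γ = φ(d₁) / (S·σ·√T) = 0.008296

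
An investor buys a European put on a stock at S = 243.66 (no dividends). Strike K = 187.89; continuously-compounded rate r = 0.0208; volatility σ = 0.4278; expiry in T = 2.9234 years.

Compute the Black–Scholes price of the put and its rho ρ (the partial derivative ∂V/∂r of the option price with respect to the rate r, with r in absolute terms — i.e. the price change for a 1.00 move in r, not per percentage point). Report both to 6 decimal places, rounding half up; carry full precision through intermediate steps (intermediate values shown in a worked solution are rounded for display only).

σ√T = 0.4278·√2.9234 = 0.731450
d₁ = (ln(S/K) + (r+σ²/2)T) / (σ√T) = (ln(243.66/187.89) + (0.0208+0.4278²/2)·2.9234) / 0.731450 = (0.259917 + 0.328317) / 0.731450 = 0.804202
d₂ = d₁ − σ√T = 0.804202 − 0.731450 = 0.072751
e^{−rT} = e^{−0.0208·2.9234} = 0.941005
N(−d₁) = 0.210640,  N(−d₂) = 0.471002
Put price V = K·e^{−rT}·N(−d₂) − S·N(−d₁) = 83.275721 − 51.324600 = 31.951121
ρ = −K·T·e^{−rT}·N(−d₂) = -243.448243

price = 31.951121
ρ = -243.448243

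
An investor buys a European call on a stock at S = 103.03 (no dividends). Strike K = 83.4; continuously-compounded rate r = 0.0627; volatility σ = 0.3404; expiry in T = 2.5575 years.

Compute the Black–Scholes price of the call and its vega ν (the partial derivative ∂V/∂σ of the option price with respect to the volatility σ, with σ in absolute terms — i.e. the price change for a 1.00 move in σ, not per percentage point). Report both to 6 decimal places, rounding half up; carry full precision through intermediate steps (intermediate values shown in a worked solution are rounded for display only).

price = 38.695753
ν = 41.660213

σ√T = 0.3404·√2.5575 = 0.544374
d₁ = (ln(S/K) + (r+σ²/2)T) / (σ√T) = (ln(103.03/83.4) + (0.0627+0.3404²/2)·2.5575) / 0.544374 = (0.211372 + 0.308527) / 0.544374 = 0.955040
d₂ = d₁ − σ√T = 0.955040 − 0.544374 = 0.410666
e^{−rT} = e^{−0.0627·2.5575} = 0.851841
N(d₁) = 0.830221,  N(d₂) = 0.659341
Call price V = S·N(d₁) − K·e^{−rT}·N(d₂) = 85.537684 − 46.841931 = 38.695753
φ(d₁) = (1/√(2π))·e^{−d₁²/2} = 0.252842
ν = S·φ(d₁)·√T = 41.660213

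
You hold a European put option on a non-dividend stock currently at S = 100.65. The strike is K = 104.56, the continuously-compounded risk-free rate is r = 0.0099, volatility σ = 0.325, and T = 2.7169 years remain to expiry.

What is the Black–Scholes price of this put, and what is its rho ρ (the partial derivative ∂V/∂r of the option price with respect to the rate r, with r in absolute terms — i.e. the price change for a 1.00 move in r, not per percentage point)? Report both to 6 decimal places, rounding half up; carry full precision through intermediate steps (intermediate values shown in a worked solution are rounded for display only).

σ√T = 0.325·√2.7169 = 0.535698
d₁ = (ln(S/K) + (r+σ²/2)T) / (σ√T) = (ln(100.65/104.56) + (0.0099+0.325²/2)·2.7169) / 0.535698 = (-0.038112 + 0.170384) / 0.535698 = 0.246915
d₂ = d₁ − σ√T = 0.246915 − 0.535698 = -0.288784
e^{−rT} = e^{−0.0099·2.7169} = 0.973461
N(−d₁) = 0.402487,  N(−d₂) = 0.613627
Put price V = K·e^{−rT}·N(−d₂) − S·N(−d₁) = 62.458040 − 40.510335 = 21.947705
ρ = −K·T·e^{−rT}·N(−d₂) = -169.692249

price = 21.947705
ρ = -169.692249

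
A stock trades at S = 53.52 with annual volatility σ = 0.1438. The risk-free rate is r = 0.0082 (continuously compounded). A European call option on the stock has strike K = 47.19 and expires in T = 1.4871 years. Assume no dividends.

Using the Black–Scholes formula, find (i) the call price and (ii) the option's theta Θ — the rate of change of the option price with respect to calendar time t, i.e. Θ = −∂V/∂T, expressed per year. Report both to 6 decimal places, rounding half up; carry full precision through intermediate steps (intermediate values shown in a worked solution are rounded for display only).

price = 7.976138
Θ = -1.148200

σ√T = 0.1438·√1.4871 = 0.175359
d₁ = (ln(S/K) + (r+σ²/2)T) / (σ√T) = (ln(53.52/47.19) + (0.0082+0.1438²/2)·1.4871) / 0.175359 = (0.125873 + 0.027570) / 0.175359 = 0.875021
d₂ = d₁ − σ√T = 0.875021 − 0.175359 = 0.699661
e^{−rT} = e^{−0.0082·1.4871} = 0.987880
N(d₁) = 0.809219,  N(d₂) = 0.757931
Call price V = S·N(d₁) − K·e^{−rT}·N(d₂) = 43.309384 − 35.333246 = 7.976138
φ(d₁) = (1/√(2π))·e^{−d₁²/2} = 0.272050
Θ = −S·φ(d₁)·σ/(2√T) − r·K·e^{−rT}·N(d₂) = −0.858467 − 0.289733 = -1.148200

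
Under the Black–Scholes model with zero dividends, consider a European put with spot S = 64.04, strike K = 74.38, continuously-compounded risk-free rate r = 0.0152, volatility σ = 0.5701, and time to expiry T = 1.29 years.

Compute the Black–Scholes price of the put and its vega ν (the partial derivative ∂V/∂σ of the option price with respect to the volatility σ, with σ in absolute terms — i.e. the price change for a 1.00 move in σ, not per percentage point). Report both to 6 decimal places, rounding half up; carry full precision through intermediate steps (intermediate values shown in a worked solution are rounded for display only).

σ√T = 0.5701·√1.29 = 0.647509
d₁ = (ln(S/K) + (r+σ²/2)T) / (σ√T) = (ln(64.04/74.38) + (0.0152+0.5701²/2)·1.29) / 0.647509 = (-0.149679 + 0.229242) / 0.647509 = 0.122875
d₂ = d₁ − σ√T = 0.122875 − 0.647509 = -0.524634
e^{−rT} = e^{−0.0152·1.29} = 0.980583
N(−d₁) = 0.451103,  N(−d₂) = 0.700081
Put price V = K·e^{−rT}·N(−d₂) − S·N(−d₁) = 51.060952 − 28.888633 = 22.172319
φ(d₁) = (1/√(2π))·e^{−d₁²/2} = 0.395942
ν = S·φ(d₁)·√T = 28.799018

price = 22.172319
ν = 28.799018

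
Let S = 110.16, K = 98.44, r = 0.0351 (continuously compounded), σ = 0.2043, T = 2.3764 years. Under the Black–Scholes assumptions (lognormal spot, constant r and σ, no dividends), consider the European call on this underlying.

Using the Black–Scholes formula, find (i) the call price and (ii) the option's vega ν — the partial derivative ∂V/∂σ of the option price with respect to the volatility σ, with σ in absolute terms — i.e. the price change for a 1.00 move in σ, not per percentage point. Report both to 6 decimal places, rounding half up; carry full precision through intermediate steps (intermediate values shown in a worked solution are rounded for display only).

price = 24.681978
ν = 49.998269

σ√T = 0.2043·√2.3764 = 0.314940
d₁ = (ln(S/K) + (r+σ²/2)T) / (σ√T) = (ln(110.16/98.44) + (0.0351+0.2043²/2)·2.3764) / 0.314940 = (0.112487 + 0.133005) / 0.314940 = 0.779487
d₂ = d₁ − σ√T = 0.779487 − 0.314940 = 0.464547
e^{−rT} = e^{−0.0351·2.3764} = 0.919972
N(d₁) = 0.782154,  N(d₂) = 0.678872
Call price V = S·N(d₁) − K·e^{−rT}·N(d₂) = 86.162049 − 61.480071 = 24.681978
φ(d₁) = (1/√(2π))·e^{−d₁²/2} = 0.294423
ν = S·φ(d₁)·√T = 49.998269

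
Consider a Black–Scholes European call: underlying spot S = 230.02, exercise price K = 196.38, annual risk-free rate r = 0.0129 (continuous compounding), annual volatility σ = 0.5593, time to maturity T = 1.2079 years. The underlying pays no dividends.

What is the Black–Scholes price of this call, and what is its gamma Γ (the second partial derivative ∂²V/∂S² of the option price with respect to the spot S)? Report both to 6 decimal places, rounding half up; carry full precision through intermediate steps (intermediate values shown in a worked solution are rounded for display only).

σ√T = 0.5593·√1.2079 = 0.614696
d₁ = (ln(S/K) + (r+σ²/2)T) / (σ√T) = (ln(230.02/196.38) + (0.0129+0.5593²/2)·1.2079) / 0.614696 = (0.158115 + 0.204507) / 0.614696 = 0.589921
d₂ = d₁ − σ√T = 0.589921 − 0.614696 = -0.024775
e^{−rT} = e^{−0.0129·1.2079} = 0.984539
N(d₁) = 0.722378,  N(d₂) = 0.490117
Call price V = S·N(d₁) − K·e^{−rT}·N(d₂) = 166.161447 − 94.761119 = 71.400327
φ(d₁) = (1/√(2π))·e^{−d₁²/2} = 0.335229
Γ = φ(d₁) / (S·σ·√T) = 0.002371

price = 71.400327
Γ = 0.002371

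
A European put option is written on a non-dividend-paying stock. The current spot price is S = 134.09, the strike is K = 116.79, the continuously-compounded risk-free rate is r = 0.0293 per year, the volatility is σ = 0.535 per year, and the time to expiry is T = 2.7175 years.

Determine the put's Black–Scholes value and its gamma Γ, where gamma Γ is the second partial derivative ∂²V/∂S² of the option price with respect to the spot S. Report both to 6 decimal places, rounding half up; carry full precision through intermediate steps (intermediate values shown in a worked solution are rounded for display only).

price = 29.268769
Γ = 0.002663

σ√T = 0.535·√2.7175 = 0.881939
d₁ = (ln(S/K) + (r+σ²/2)T) / (σ√T) = (ln(134.09/116.79) + (0.0293+0.535²/2)·2.7175) / 0.881939 = (0.138134 + 0.468531) / 0.881939 = 0.687876
d₂ = d₁ − σ√T = 0.687876 − 0.881939 = -0.194063
e^{−rT} = e^{−0.0293·2.7175} = 0.923465
N(−d₁) = 0.245765,  N(−d₂) = 0.576937
Put price V = K·e^{−rT}·N(−d₂) − S·N(−d₁) = 62.223454 − 32.954685 = 29.268769
φ(d₁) = (1/√(2π))·e^{−d₁²/2} = 0.314892
Γ = φ(d₁) / (S·σ·√T) = 0.002663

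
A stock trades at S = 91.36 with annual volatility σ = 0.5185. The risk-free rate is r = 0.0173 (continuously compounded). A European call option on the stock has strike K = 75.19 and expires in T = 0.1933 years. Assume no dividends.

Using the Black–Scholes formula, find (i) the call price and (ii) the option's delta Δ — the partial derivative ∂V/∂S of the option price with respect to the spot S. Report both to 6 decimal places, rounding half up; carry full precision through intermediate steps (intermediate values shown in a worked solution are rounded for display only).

σ√T = 0.5185·√0.1933 = 0.227963
d₁ = (ln(S/K) + (r+σ²/2)T) / (σ√T) = (ln(91.36/75.19) + (0.0173+0.5185²/2)·0.1933) / 0.227963 = (0.194790 + 0.029328) / 0.227963 = 0.983129
d₂ = d₁ − σ√T = 0.983129 − 0.227963 = 0.755166
e^{−rT} = e^{−0.0173·0.1933} = 0.996661
N(d₁) = 0.837228,  N(d₂) = 0.774925
Call price V = S·N(d₁) − K·e^{−rT}·N(d₂) = 76.489151 − 58.072106 = 18.417046
Δ = N(d₁) = 0.837228

price = 18.417046
Δ = 0.837228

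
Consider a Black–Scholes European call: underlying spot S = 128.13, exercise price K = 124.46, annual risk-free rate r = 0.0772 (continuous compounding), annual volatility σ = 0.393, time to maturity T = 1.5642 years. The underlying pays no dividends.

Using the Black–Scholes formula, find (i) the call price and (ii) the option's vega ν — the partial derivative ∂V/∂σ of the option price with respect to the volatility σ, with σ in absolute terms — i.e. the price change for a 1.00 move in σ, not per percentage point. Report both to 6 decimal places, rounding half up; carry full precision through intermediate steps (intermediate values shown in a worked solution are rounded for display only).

price = 33.100342
ν = 54.939555

σ√T = 0.393·√1.5642 = 0.491517
d₁ = (ln(S/K) + (r+σ²/2)T) / (σ√T) = (ln(128.13/124.46) + (0.0772+0.393²/2)·1.5642) / 0.491517 = (0.029061 + 0.241551) / 0.491517 = 0.550564
d₂ = d₁ − σ√T = 0.550564 − 0.491517 = 0.059047
e^{−rT} = e^{−0.0772·1.5642} = 0.886250
N(d₁) = 0.709034,  N(d₂) = 0.523543
Call price V = S·N(d₁) − K·e^{−rT}·N(d₂) = 90.848501 − 57.748159 = 33.100342
φ(d₁) = (1/√(2π))·e^{−d₁²/2} = 0.342837
ν = S·φ(d₁)·√T = 54.939555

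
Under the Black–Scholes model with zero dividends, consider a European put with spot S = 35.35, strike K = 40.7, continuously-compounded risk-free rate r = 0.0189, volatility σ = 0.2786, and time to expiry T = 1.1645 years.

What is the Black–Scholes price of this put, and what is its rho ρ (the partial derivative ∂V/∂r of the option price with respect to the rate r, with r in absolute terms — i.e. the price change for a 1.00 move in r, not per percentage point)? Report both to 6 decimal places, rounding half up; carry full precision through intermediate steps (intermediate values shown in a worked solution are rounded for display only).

price = 7.066334
ρ = -32.798617

σ√T = 0.2786·√1.1645 = 0.300643
d₁ = (ln(S/K) + (r+σ²/2)T) / (σ√T) = (ln(35.35/40.7) + (0.0189+0.2786²/2)·1.1645) / 0.300643 = (-0.140930 + 0.067202) / 0.300643 = -0.245233
d₂ = d₁ − σ√T = -0.245233 − 0.300643 = -0.545876
e^{−rT} = e^{−0.0189·1.1645} = 0.978231
N(−d₁) = 0.596862,  N(−d₂) = 0.707424
Put price V = K·e^{−rT}·N(−d₂) − S·N(−d₁) = 28.165408 − 21.099073 = 7.066334
ρ = −K·T·e^{−rT}·N(−d₂) = -32.798617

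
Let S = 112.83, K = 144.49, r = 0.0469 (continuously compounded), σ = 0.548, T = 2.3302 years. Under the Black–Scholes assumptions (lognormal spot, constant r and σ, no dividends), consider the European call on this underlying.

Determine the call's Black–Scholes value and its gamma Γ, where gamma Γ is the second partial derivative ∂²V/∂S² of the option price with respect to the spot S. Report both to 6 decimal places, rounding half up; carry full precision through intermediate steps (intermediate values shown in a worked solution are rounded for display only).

price = 31.443704
Γ = 0.004093

σ√T = 0.548·√2.3302 = 0.836522
d₁ = (ln(S/K) + (r+σ²/2)T) / (σ√T) = (ln(112.83/144.49) + (0.0469+0.548²/2)·2.3302) / 0.836522 = (-0.247328 + 0.459171) / 0.836522 = 0.253242
d₂ = d₁ − σ√T = 0.253242 − 0.836522 = -0.583279
e^{−rT} = e^{−0.0469·2.3302} = 0.896474
N(d₁) = 0.599959,  N(d₂) = 0.279853
Call price V = S·N(d₁) − K·e^{−rT}·N(d₂) = 67.693425 − 36.249721 = 31.443704
φ(d₁) = (1/√(2π))·e^{−d₁²/2} = 0.386353
Γ = φ(d₁) / (S·σ·√T) = 0.004093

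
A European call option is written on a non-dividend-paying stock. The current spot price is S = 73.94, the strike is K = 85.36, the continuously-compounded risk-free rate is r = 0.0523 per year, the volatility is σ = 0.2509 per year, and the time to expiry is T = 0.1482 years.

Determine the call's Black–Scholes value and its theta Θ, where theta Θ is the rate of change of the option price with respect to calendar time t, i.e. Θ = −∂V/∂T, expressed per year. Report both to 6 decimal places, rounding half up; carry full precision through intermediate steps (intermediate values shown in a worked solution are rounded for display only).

σ√T = 0.2509·√0.1482 = 0.096588
d₁ = (ln(S/K) + (r+σ²/2)T) / (σ√T) = (ln(73.94/85.36) + (0.0523+0.2509²/2)·0.1482) / 0.096588 = (-0.143624 + 0.012416) / 0.096588 = -1.358426
d₂ = d₁ − σ√T = -1.358426 − 0.096588 = -1.455014
e^{−rT} = e^{−0.0523·0.1482} = 0.992279
N(d₁) = 0.087164,  N(d₂) = 0.072833
Call price V = S·N(d₁) − K·e^{−rT}·N(d₂) = 6.444926 − 6.168993 = 0.275933
φ(d₁) = (1/√(2π))·e^{−d₁²/2} = 0.158564
Θ = −S·φ(d₁)·σ/(2√T) − r·K·e^{−rT}·N(d₂) = −3.820583 − 0.322638 = -4.143221

price = 0.275933
Θ = -4.143221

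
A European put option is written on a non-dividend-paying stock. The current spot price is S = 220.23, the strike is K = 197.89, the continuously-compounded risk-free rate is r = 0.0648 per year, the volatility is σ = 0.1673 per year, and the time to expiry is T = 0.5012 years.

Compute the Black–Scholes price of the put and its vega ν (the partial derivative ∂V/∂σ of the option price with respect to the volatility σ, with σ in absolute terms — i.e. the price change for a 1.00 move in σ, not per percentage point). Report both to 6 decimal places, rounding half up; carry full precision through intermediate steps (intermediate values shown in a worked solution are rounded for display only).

σ√T = 0.1673·√0.5012 = 0.118441
d₁ = (ln(S/K) + (r+σ²/2)T) / (σ√T) = (ln(220.23/197.89) + (0.0648+0.1673²/2)·0.5012) / 0.118441 = (0.106961 + 0.039492) / 0.118441 = 1.236508
d₂ = d₁ − σ√T = 1.236508 − 0.118441 = 1.118067
e^{−rT} = e^{−0.0648·0.5012} = 0.968044
N(−d₁) = 0.108135,  N(−d₂) = 0.131769
Put price V = K·e^{−rT}·N(−d₂) − S·N(−d₁) = 25.242531 − 23.814560 = 1.427971
φ(d₁) = (1/√(2π))·e^{−d₁²/2} = 0.185739
ν = S·φ(d₁)·√T = 28.959064

price = 1.427971
ν = 28.959064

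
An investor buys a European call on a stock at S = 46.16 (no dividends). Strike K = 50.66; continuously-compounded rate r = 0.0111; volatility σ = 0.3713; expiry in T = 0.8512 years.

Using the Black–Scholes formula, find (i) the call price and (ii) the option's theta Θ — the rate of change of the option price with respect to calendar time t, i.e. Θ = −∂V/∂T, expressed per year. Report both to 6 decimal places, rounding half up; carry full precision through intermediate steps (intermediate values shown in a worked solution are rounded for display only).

price = 4.731428
Θ = -3.884618

σ√T = 0.3713·√0.8512 = 0.342563
d₁ = (ln(S/K) + (r+σ²/2)T) / (σ√T) = (ln(46.16/50.66) + (0.0111+0.3713²/2)·0.8512) / 0.342563 = (-0.093023 + 0.068123) / 0.342563 = -0.072687
d₂ = d₁ − σ√T = -0.072687 − 0.342563 = -0.415250
e^{−rT} = e^{−0.0111·0.8512} = 0.990596
N(d₁) = 0.471028,  N(d₂) = 0.338979
Call price V = S·N(d₁) − K·e^{−rT}·N(d₂) = 21.742633 − 17.011204 = 4.731428
φ(d₁) = (1/√(2π))·e^{−d₁²/2} = 0.397890
Θ = −S·φ(d₁)·σ/(2√T) − r·K·e^{−rT}·N(d₂) = −3.695794 − 0.188824 = -3.884618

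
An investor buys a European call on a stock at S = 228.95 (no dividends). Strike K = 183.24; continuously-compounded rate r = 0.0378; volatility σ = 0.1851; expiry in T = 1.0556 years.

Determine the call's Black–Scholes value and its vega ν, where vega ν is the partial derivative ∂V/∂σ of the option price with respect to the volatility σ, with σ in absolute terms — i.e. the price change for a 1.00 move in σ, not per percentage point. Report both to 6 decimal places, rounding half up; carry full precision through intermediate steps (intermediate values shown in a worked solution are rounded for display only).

σ√T = 0.1851·√1.0556 = 0.190176
d₁ = (ln(S/K) + (r+σ²/2)T) / (σ√T) = (ln(228.95/183.24) + (0.0378+0.1851²/2)·1.0556) / 0.190176 = (0.222707 + 0.057985) / 0.190176 = 1.475958
d₂ = d₁ − σ√T = 1.475958 − 0.190176 = 1.285782
e^{−rT} = e^{−0.0378·1.0556} = 0.960884
N(d₁) = 0.930022,  N(d₂) = 0.900740
Call price V = S·N(d₁) − K·e^{−rT}·N(d₂) = 212.928631 − 158.595492 = 54.333139
φ(d₁) = (1/√(2π))·e^{−d₁²/2} = 0.134235
ν = S·φ(d₁)·√T = 31.575889

price = 54.333139
ν = 31.575889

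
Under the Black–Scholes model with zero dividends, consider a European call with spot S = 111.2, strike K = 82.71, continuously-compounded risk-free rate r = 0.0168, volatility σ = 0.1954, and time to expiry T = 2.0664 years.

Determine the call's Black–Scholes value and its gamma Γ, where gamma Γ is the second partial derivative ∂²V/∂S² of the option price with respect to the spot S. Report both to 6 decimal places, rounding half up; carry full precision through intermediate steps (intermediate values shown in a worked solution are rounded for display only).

σ√T = 0.1954·√2.0664 = 0.280887
d₁ = (ln(S/K) + (r+σ²/2)T) / (σ√T) = (ln(111.2/82.71) + (0.0168+0.1954²/2)·2.0664) / 0.280887 = (0.295990 + 0.074164) / 0.280887 = 1.317804
d₂ = d₁ − σ√T = 1.317804 − 0.280887 = 1.036917
e^{−rT} = e^{−0.0168·2.0664} = 0.965880
N(d₁) = 0.906215,  N(d₂) = 0.850113
Call price V = S·N(d₁) − K·e^{−rT}·N(d₂) = 100.771152 − 67.913763 = 32.857389
φ(d₁) = (1/√(2π))·e^{−d₁²/2} = 0.167421
Γ = φ(d₁) / (S·σ·√T) = 0.005360

price = 32.857389
Γ = 0.005360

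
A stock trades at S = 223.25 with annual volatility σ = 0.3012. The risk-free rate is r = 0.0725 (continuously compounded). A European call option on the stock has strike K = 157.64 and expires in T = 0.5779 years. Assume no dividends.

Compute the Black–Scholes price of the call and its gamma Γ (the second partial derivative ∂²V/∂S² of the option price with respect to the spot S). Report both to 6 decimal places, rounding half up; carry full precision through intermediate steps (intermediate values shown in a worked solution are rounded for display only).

σ√T = 0.3012·√0.5779 = 0.228971
d₁ = (ln(S/K) + (r+σ²/2)T) / (σ√T) = (ln(223.25/157.64) + (0.0725+0.3012²/2)·0.5779) / 0.228971 = (0.347978 + 0.068112) / 0.228971 = 1.817213
d₂ = d₁ − σ√T = 1.817213 − 0.228971 = 1.588242
e^{−rT} = e^{−0.0725·0.5779} = 0.958968
N(d₁) = 0.965408,  N(d₂) = 0.943884
Call price V = S·N(d₁) − K·e^{−rT}·N(d₂) = 215.527287 − 142.688566 = 72.838721
φ(d₁) = (1/√(2π))·e^{−d₁²/2} = 0.076530
Γ = φ(d₁) / (S·σ·√T) = 0.001497

price = 72.838721
Γ = 0.001497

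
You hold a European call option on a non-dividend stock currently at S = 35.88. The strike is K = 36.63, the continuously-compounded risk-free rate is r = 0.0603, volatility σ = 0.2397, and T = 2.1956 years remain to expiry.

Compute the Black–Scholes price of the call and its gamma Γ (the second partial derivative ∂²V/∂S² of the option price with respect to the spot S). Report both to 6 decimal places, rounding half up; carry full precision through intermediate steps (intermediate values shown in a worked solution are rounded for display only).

price = 6.918520
Γ = 0.027735

σ√T = 0.2397·√2.1956 = 0.355177
d₁ = (ln(S/K) + (r+σ²/2)T) / (σ√T) = (ln(35.88/36.63) + (0.0603+0.2397²/2)·2.1956) / 0.355177 = (-0.020688 + 0.195470) / 0.355177 = 0.492100
d₂ = d₁ − σ√T = 0.492100 − 0.355177 = 0.136923
e^{−rT} = e^{−0.0603·2.1956} = 0.875995
N(d₁) = 0.688676,  N(d₂) = 0.554454
Call price V = S·N(d₁) − K·e^{−rT}·N(d₂) = 24.709680 − 17.791160 = 6.918520
φ(d₁) = (1/√(2π))·e^{−d₁²/2} = 0.353448
Γ = φ(d₁) / (S·σ·√T) = 0.027735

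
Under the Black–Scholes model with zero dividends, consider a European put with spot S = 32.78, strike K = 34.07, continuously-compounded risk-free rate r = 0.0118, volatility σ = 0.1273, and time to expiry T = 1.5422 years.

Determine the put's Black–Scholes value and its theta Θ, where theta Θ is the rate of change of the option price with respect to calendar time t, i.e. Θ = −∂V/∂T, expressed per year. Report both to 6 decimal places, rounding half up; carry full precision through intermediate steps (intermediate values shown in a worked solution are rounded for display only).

price = 2.441613
Θ = -0.439503

σ√T = 0.1273·√1.5422 = 0.158088
d₁ = (ln(S/K) + (r+σ²/2)T) / (σ√T) = (ln(32.78/34.07) + (0.0118+0.1273²/2)·1.5422) / 0.158088 = (-0.038599 + 0.030694) / 0.158088 = -0.050003
d₂ = d₁ − σ√T = -0.050003 − 0.158088 = -0.208090
e^{−rT} = e^{−0.0118·1.5422} = 0.981967
N(−d₁) = 0.519940,  N(−d₂) = 0.582421
Put price V = K·e^{−rT}·N(−d₂) − S·N(−d₁) = 19.485240 − 17.043627 = 2.441613
φ(d₁) = (1/√(2π))·e^{−d₁²/2} = 0.398444
Θ = −S·φ(d₁)·σ/(2√T) + r·K·e^{−rT}·N(−d₂) = −0.669428 + 0.229926 = -0.439503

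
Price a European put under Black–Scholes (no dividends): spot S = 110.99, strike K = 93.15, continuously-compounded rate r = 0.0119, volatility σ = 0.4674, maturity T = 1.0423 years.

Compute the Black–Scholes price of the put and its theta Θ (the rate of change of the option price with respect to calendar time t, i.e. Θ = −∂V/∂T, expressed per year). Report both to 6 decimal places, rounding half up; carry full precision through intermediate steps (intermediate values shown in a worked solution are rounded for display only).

price = 11.073860
Θ = -7.821751

σ√T = 0.4674·√1.0423 = 0.477183
d₁ = (ln(S/K) + (r+σ²/2)T) / (σ√T) = (ln(110.99/93.15) + (0.0119+0.4674²/2)·1.0423) / 0.477183 = (0.175229 + 0.126255) / 0.477183 = 0.631800
d₂ = d₁ − σ√T = 0.631800 − 0.477183 = 0.154617
e^{−rT} = e^{−0.0119·1.0423} = 0.987673
N(−d₁) = 0.263759,  N(−d₂) = 0.438562
Put price V = K·e^{−rT}·N(−d₂) − S·N(−d₁) = 40.348451 − 29.274592 = 11.073860
φ(d₁) = (1/√(2π))·e^{−d₁²/2} = 0.326762
Θ = −S·φ(d₁)·σ/(2√T) + r·K·e^{−rT}·N(−d₂) = −8.301897 + 0.480147 = -7.821751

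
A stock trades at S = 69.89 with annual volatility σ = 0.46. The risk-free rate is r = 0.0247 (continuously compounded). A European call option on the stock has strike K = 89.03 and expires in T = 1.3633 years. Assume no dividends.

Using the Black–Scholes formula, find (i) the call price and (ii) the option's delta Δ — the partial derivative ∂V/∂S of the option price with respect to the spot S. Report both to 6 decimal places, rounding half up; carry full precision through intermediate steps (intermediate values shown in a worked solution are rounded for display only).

σ√T = 0.46·√1.3633 = 0.537098
d₁ = (ln(S/K) + (r+σ²/2)T) / (σ√T) = (ln(69.89/89.03) + (0.0247+0.46²/2)·1.3633) / 0.537098 = (-0.242051 + 0.177911) / 0.537098 = -0.119420
d₂ = d₁ − σ√T = -0.119420 − 0.537098 = -0.656518
e^{−rT} = e^{−0.0247·1.3633} = 0.966887
N(d₁) = 0.452471,  N(d₂) = 0.255745
Call price V = S·N(d₁) − K·e^{−rT}·N(d₂) = 31.623224 − 22.015073 = 9.608151
Δ = N(d₁) = 0.452471

price = 9.608151
Δ = 0.452471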